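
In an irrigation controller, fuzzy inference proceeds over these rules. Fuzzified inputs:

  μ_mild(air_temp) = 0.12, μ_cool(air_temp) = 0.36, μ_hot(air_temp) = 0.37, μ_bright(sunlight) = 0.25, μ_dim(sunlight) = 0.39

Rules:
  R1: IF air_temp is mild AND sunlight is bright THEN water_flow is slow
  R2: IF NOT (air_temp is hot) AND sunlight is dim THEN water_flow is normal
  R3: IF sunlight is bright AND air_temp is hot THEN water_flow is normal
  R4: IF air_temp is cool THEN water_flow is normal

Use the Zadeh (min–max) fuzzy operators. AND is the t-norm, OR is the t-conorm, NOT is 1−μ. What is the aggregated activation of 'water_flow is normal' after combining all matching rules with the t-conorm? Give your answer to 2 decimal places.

R1: mild=0.12, bright=0.25; AND[min(a, b)] → w = 0.12
R2: ¬hot=1−0.37=0.63, dim=0.39; AND[min(a, b)] → w = 0.39
R3: bright=0.25, hot=0.37; AND[min(a, b)] → w = 0.25
R4: cool=0.36 → w = 0.36
Rules with consequent 'normal': {R2, R3, R4} → strengths 0.39, 0.25, 0.36
Aggregate via t-conorm [max(a, b)]: 0.39

0.39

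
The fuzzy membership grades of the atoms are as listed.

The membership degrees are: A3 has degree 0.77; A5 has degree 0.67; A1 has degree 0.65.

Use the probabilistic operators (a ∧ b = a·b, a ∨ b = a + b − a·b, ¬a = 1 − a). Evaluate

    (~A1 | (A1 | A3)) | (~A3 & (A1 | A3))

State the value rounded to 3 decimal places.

~A1 = 1 − 0.6500 = 0.3500
A1 | A3 = a + b − a·b on (0.6500, 0.7700) = 0.9195
~A1 | (A1 | A3) = a + b − a·b on (0.3500, 0.9195) = 0.9477
~A3 = 1 − 0.7700 = 0.2300
A1 | A3 = a + b − a·b on (0.6500, 0.7700) = 0.9195
~A3 & (A1 | A3) = a·b on (0.2300, 0.9195) = 0.2115
(~A1 | (A1 | A3)) | (~A3 & (A1 | A3)) = a + b − a·b on (0.9477, 0.2115) = 0.9587

0.959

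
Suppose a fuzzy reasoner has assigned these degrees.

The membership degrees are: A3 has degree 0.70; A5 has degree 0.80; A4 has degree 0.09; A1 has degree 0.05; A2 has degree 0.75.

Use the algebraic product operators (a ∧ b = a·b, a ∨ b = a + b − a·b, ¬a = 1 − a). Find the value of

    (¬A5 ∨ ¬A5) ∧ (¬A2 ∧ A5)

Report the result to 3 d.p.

0.072

¬A5 = 1 − 0.8000 = 0.2000
¬A5 = 1 − 0.8000 = 0.2000
¬A5 ∨ ¬A5 = a + b − a·b on (0.2000, 0.2000) = 0.3600
¬A2 = 1 − 0.7500 = 0.2500
¬A2 ∧ A5 = a·b on (0.2500, 0.8000) = 0.2000
(¬A5 ∨ ¬A5) ∧ (¬A2 ∧ A5) = a·b on (0.3600, 0.2000) = 0.0720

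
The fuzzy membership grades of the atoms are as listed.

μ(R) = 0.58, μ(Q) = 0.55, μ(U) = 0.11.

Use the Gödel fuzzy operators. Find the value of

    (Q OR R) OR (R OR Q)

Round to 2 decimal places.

Q OR R = max(a, b) on (0.55, 0.58) = 0.58
R OR Q = max(a, b) on (0.58, 0.55) = 0.58
(Q OR R) OR (R OR Q) = max(a, b) on (0.58, 0.58) = 0.58

0.58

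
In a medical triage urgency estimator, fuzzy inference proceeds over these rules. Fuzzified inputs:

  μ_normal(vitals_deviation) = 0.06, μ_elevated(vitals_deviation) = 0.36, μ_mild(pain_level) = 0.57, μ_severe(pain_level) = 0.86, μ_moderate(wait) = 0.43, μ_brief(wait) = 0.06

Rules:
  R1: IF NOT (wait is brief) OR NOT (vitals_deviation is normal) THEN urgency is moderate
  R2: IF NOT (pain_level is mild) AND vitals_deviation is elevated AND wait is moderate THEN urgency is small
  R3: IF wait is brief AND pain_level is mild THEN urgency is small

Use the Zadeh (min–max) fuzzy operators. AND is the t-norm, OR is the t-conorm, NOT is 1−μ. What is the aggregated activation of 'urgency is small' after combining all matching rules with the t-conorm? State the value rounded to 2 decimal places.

R1: ¬brief=1−0.06=0.94, ¬normal=1−0.06=0.94; OR[max(a, b)] → w = 0.94
R2: ¬mild=1−0.57=0.43, elevated=0.36, moderate=0.43; AND[min(a, b)] → w = 0.36
R3: brief=0.06, mild=0.57; AND[min(a, b)] → w = 0.06
Rules with consequent 'small': {R2, R3} → strengths 0.36, 0.06
Aggregate via t-conorm [max(a, b)]: 0.36

0.36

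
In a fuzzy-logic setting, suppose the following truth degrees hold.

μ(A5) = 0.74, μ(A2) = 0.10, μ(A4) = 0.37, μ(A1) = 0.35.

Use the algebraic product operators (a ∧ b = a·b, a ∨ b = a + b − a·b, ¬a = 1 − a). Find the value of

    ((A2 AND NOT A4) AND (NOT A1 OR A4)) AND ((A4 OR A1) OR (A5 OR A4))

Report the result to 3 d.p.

0.046

NOT A4 = 1 − 0.3700 = 0.6300
A2 AND NOT A4 = a·b on (0.1000, 0.6300) = 0.0630
NOT A1 = 1 − 0.3500 = 0.6500
NOT A1 OR A4 = a + b − a·b on (0.6500, 0.3700) = 0.7795
(A2 AND NOT A4) AND (NOT A1 OR A4) = a·b on (0.0630, 0.7795) = 0.0491
A4 OR A1 = a + b − a·b on (0.3700, 0.3500) = 0.5905
A5 OR A4 = a + b − a·b on (0.7400, 0.3700) = 0.8362
(A4 OR A1) OR (A5 OR A4) = a + b − a·b on (0.5905, 0.8362) = 0.9329
((A2 AND NOT A4) AND (NOT A1 OR A4)) AND ((A4 OR A1) OR (A5 OR A4)) = a·b on (0.0491, 0.9329) = 0.0458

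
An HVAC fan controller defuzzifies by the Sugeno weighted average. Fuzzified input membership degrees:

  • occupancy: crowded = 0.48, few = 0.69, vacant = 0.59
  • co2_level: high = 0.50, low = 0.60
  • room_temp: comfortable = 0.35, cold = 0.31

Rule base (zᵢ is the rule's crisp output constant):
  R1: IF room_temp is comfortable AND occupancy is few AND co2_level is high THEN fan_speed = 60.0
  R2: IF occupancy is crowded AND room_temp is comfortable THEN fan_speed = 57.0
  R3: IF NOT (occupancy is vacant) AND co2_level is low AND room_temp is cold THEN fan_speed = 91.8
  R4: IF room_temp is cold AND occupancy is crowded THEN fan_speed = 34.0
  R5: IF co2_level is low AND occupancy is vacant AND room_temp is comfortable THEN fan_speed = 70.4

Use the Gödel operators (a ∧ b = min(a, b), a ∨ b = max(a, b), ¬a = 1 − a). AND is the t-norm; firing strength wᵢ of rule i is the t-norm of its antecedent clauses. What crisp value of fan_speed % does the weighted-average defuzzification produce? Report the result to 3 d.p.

62.628

R1 (z=60.0): comfortable=0.35, few=0.69, high=0.50; AND[min(a, b)] → w = 0.35
R2 (z=57.0): crowded=0.48, comfortable=0.35; AND[min(a, b)] → w = 0.35
R3 (z=91.8): ¬vacant=1−0.59=0.41, low=0.60, cold=0.31; AND[min(a, b)] → w = 0.31
R4 (z=34.0): cold=0.31, crowded=0.48; AND[min(a, b)] → w = 0.31
R5 (z=70.4): low=0.60, vacant=0.59, comfortable=0.35; AND[min(a, b)] → w = 0.35
Weighted average = (0.35·60.0 + 0.35·57.0 + 0.31·91.8 + 0.31·34.0 + 0.35·70.4) / (0.35 + 0.35 + 0.31 + 0.31 + 0.35)
  = 104.5880 / 1.6700 = 62.628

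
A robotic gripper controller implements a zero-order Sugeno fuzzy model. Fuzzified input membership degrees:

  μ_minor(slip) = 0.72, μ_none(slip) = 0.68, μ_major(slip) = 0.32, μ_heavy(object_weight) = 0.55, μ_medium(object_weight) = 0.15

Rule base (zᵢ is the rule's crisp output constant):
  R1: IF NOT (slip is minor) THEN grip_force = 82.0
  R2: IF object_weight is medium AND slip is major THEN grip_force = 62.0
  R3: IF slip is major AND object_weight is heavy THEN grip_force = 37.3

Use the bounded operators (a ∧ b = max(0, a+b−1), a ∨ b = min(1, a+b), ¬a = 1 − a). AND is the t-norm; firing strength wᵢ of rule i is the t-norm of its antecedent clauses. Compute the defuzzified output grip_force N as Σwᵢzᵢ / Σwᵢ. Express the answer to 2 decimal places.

82.00

R1 (z=82.0): ¬minor=1−0.72=0.28 → w = 0.28
R2 (z=62.0): medium=0.15, major=0.32; AND[max(0, a+b−1)] → w = 0.00
R3 (z=37.3): major=0.32, heavy=0.55; AND[max(0, a+b−1)] → w = 0.00
Weighted average = (0.28·82.0 + 0.00·62.0 + 0.00·37.3) / (0.28 + 0.00 + 0.00)
  = 22.9600 / 0.2800 = 82.00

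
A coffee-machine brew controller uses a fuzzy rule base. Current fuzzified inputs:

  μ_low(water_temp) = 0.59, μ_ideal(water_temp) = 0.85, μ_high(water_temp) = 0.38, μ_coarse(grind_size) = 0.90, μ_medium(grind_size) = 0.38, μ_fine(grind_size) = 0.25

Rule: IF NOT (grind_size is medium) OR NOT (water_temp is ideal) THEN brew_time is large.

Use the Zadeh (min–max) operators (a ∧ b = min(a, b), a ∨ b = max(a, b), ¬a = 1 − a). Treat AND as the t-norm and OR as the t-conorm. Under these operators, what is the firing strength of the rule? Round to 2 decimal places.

firing strength: ¬medium=1−0.38=0.62, ¬ideal=1−0.85=0.15; OR[max(a, b)] → w = 0.62

0.62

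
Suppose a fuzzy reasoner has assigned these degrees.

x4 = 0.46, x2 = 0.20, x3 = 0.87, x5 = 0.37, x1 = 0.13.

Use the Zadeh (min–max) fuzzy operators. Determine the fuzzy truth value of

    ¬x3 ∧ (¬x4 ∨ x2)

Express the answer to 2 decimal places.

0.13

¬x3 = 1 − 0.87 = 0.13
¬x4 = 1 − 0.46 = 0.54
¬x4 ∨ x2 = max(a, b) on (0.54, 0.20) = 0.54
¬x3 ∧ (¬x4 ∨ x2) = min(a, b) on (0.13, 0.54) = 0.13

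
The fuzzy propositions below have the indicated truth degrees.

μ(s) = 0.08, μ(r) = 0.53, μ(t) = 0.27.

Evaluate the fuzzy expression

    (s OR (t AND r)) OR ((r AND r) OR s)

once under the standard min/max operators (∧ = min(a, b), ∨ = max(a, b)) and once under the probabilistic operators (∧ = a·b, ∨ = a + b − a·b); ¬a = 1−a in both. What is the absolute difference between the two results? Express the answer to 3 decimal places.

Under standard min/max:
  t AND r = min(a, b) on (0.27, 0.53) = 0.27
  s OR (t AND r) = max(a, b) on (0.08, 0.27) = 0.27
  r AND r = min(a, b) on (0.53, 0.53) = 0.53
  (r AND r) OR s = max(a, b) on (0.53, 0.08) = 0.53
  (s OR (t AND r)) OR ((r AND r) OR s) = max(a, b) on (0.27, 0.53) = 0.53
  → value = 0.5300
Under probabilistic:
  t AND r = a·b on (0.2700, 0.5300) = 0.1431
  s OR (t AND r) = a + b − a·b on (0.0800, 0.1431) = 0.2117
  r AND r = a·b on (0.5300, 0.5300) = 0.2809
  (r AND r) OR s = a + b − a·b on (0.2809, 0.0800) = 0.3384
  (s OR (t AND r)) OR ((r AND r) OR s) = a + b − a·b on (0.2117, 0.3384) = 0.4785
  → value = 0.4785
|0.5300 − 0.4785| = 0.052

0.052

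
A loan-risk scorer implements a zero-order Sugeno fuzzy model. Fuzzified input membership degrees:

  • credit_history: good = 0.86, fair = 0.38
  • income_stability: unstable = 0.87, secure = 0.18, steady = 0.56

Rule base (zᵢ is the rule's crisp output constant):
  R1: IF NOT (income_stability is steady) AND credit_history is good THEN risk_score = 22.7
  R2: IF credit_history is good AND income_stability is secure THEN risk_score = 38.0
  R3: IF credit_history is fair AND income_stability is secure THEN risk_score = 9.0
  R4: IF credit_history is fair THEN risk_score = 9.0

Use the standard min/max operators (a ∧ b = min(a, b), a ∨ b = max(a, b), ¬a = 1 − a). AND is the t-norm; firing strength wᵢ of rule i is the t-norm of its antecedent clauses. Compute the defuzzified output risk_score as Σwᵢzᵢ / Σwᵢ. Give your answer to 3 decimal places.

18.532

R1 (z=22.7): ¬steady=1−0.56=0.44, good=0.86; AND[min(a, b)] → w = 0.44
R2 (z=38.0): good=0.86, secure=0.18; AND[min(a, b)] → w = 0.18
R3 (z=9.0): fair=0.38, secure=0.18; AND[min(a, b)] → w = 0.18
R4 (z=9.0): fair=0.38 → w = 0.38
Weighted average = (0.44·22.7 + 0.18·38.0 + 0.18·9.0 + 0.38·9.0) / (0.44 + 0.18 + 0.18 + 0.38)
  = 21.8680 / 1.1800 = 18.532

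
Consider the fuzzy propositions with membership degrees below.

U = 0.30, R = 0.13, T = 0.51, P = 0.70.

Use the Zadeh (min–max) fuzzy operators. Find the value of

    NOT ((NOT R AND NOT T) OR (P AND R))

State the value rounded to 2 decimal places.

NOT R = 1 − 0.13 = 0.87
NOT T = 1 − 0.51 = 0.49
NOT R AND NOT T = min(a, b) on (0.87, 0.49) = 0.49
P AND R = min(a, b) on (0.70, 0.13) = 0.13
(NOT R AND NOT T) OR (P AND R) = max(a, b) on (0.49, 0.13) = 0.49
NOT ((NOT R AND NOT T) OR (P AND R)) = 1 − 0.49 = 0.51

0.51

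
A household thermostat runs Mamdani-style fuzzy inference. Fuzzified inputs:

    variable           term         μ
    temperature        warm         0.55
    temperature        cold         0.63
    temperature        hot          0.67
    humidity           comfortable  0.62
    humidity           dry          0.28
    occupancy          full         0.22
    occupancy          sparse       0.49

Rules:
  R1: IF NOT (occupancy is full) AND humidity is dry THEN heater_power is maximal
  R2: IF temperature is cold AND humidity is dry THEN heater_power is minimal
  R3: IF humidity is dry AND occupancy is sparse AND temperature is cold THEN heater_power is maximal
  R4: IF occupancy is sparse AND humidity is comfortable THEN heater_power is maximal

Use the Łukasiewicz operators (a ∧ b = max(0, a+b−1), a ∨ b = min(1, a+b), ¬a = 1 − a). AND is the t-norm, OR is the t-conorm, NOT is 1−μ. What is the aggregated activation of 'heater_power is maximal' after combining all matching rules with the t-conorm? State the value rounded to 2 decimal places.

0.17

R1: ¬full=1−0.22=0.78, dry=0.28; AND[max(0, a+b−1)] → w = 0.06
R2: cold=0.63, dry=0.28; AND[max(0, a+b−1)] → w = 0.00
R3: dry=0.28, sparse=0.49, cold=0.63; AND[max(0, a+b−1)] → w = 0.00
R4: sparse=0.49, comfortable=0.62; AND[max(0, a+b−1)] → w = 0.11
Rules with consequent 'maximal': {R1, R3, R4} → strengths 0.06, 0.00, 0.11
Aggregate via t-conorm [min(1, a+b)]: 0.17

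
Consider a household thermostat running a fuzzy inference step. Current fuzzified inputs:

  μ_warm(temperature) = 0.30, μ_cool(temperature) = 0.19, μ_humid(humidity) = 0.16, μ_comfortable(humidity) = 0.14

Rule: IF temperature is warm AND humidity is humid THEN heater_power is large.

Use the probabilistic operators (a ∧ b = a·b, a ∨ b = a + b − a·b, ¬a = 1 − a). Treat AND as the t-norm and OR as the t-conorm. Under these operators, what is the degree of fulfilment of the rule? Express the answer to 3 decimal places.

firing strength: warm=0.30, humid=0.16; AND[a·b] → w = 0.0480

0.048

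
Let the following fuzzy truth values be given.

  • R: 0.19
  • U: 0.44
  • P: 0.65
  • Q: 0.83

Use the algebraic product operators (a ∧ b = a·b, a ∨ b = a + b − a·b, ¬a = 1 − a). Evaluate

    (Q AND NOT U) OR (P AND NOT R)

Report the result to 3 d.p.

NOT U = 1 − 0.4400 = 0.5600
Q AND NOT U = a·b on (0.8300, 0.5600) = 0.4648
NOT R = 1 − 0.1900 = 0.8100
P AND NOT R = a·b on (0.6500, 0.8100) = 0.5265
(Q AND NOT U) OR (P AND NOT R) = a + b − a·b on (0.4648, 0.5265) = 0.7466

0.747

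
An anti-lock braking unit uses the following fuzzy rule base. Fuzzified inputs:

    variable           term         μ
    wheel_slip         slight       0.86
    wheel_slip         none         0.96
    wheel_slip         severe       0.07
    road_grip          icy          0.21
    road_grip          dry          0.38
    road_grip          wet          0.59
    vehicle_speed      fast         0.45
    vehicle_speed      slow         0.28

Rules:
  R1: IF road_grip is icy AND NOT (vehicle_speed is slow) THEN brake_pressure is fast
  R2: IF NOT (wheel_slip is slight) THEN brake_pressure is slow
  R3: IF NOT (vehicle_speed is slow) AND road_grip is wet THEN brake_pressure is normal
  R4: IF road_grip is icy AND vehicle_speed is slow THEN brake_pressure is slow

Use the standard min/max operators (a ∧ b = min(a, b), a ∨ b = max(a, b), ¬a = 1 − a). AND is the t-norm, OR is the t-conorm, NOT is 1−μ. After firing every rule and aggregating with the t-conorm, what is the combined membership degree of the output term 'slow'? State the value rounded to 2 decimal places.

R1: icy=0.21, ¬slow=1−0.28=0.72; AND[min(a, b)] → w = 0.21
R2: ¬slight=1−0.86=0.14 → w = 0.14
R3: ¬slow=1−0.28=0.72, wet=0.59; AND[min(a, b)] → w = 0.59
R4: icy=0.21, slow=0.28; AND[min(a, b)] → w = 0.21
Rules with consequent 'slow': {R2, R4} → strengths 0.14, 0.21
Aggregate via t-conorm [max(a, b)]: 0.21

0.21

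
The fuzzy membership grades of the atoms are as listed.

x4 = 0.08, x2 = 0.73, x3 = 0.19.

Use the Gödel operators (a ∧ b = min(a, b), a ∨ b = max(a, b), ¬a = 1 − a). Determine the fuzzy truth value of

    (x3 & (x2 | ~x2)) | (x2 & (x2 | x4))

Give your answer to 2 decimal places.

~x2 = 1 − 0.73 = 0.27
x2 | ~x2 = max(a, b) on (0.73, 0.27) = 0.73
x3 & (x2 | ~x2) = min(a, b) on (0.19, 0.73) = 0.19
x2 | x4 = max(a, b) on (0.73, 0.08) = 0.73
x2 & (x2 | x4) = min(a, b) on (0.73, 0.73) = 0.73
(x3 & (x2 | ~x2)) | (x2 & (x2 | x4)) = max(a, b) on (0.19, 0.73) = 0.73

0.73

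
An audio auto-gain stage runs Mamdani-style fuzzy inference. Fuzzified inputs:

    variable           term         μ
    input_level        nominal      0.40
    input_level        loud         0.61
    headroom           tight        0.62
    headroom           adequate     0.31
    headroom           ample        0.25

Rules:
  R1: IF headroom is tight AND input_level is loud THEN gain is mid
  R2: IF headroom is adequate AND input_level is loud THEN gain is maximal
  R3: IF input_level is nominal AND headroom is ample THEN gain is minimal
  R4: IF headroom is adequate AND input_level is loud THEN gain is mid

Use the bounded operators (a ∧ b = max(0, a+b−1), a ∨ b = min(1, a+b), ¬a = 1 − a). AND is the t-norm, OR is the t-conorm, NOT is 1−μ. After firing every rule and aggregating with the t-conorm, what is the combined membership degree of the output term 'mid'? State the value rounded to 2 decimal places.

0.23

R1: tight=0.62, loud=0.61; AND[max(0, a+b−1)] → w = 0.23
R2: adequate=0.31, loud=0.61; AND[max(0, a+b−1)] → w = 0.00
R3: nominal=0.40, ample=0.25; AND[max(0, a+b−1)] → w = 0.00
R4: adequate=0.31, loud=0.61; AND[max(0, a+b−1)] → w = 0.00
Rules with consequent 'mid': {R1, R4} → strengths 0.23, 0.00
Aggregate via t-conorm [min(1, a+b)]: 0.23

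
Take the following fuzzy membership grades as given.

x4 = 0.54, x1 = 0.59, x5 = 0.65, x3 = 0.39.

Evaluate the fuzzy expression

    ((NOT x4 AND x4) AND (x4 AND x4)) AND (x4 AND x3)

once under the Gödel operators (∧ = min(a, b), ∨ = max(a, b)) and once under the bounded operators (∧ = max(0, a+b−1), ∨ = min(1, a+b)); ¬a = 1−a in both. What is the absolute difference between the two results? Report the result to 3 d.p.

0.390

Under Gödel:
  NOT x4 = 1 − 0.54 = 0.46
  NOT x4 AND x4 = min(a, b) on (0.46, 0.54) = 0.46
  x4 AND x4 = min(a, b) on (0.54, 0.54) = 0.54
  (NOT x4 AND x4) AND (x4 AND x4) = min(a, b) on (0.46, 0.54) = 0.46
  x4 AND x3 = min(a, b) on (0.54, 0.39) = 0.39
  ((NOT x4 AND x4) AND (x4 AND x4)) AND (x4 AND x3) = min(a, b) on (0.46, 0.39) = 0.39
  → value = 0.3900
Under bounded:
  NOT x4 = 1 − 0.54 = 0.46
  NOT x4 AND x4 = max(0, a+b−1) on (0.46, 0.54) = 0.00
  x4 AND x4 = max(0, a+b−1) on (0.54, 0.54) = 0.08
  (NOT x4 AND x4) AND (x4 AND x4) = max(0, a+b−1) on (0.00, 0.08) = 0.00
  x4 AND x3 = max(0, a+b−1) on (0.54, 0.39) = 0.00
  ((NOT x4 AND x4) AND (x4 AND x4)) AND (x4 AND x3) = max(0, a+b−1) on (0.00, 0.00) = 0.00
  → value = 0.0000
|0.3900 − 0.0000| = 0.390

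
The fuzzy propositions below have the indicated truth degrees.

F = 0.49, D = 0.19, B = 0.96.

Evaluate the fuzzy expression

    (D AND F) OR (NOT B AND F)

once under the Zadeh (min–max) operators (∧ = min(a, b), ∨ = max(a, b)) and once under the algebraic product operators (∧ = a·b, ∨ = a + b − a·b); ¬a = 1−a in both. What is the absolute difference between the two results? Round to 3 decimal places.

0.079

Under Zadeh (min–max):
  D AND F = min(a, b) on (0.19, 0.49) = 0.19
  NOT B = 1 − 0.96 = 0.04
  NOT B AND F = min(a, b) on (0.04, 0.49) = 0.04
  (D AND F) OR (NOT B AND F) = max(a, b) on (0.19, 0.04) = 0.19
  → value = 0.1900
Under algebraic product:
  D AND F = a·b on (0.1900, 0.4900) = 0.0931
  NOT B = 1 − 0.9600 = 0.0400
  NOT B AND F = a·b on (0.0400, 0.4900) = 0.0196
  (D AND F) OR (NOT B AND F) = a + b − a·b on (0.0931, 0.0196) = 0.1109
  → value = 0.1109
|0.1900 − 0.1109| = 0.079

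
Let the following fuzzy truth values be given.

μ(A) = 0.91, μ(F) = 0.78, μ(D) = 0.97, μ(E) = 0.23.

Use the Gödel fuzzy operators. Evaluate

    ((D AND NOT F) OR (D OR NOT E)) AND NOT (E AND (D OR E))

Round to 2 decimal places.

NOT F = 1 − 0.78 = 0.22
D AND NOT F = min(a, b) on (0.97, 0.22) = 0.22
NOT E = 1 − 0.23 = 0.77
D OR NOT E = max(a, b) on (0.97, 0.77) = 0.97
(D AND NOT F) OR (D OR NOT E) = max(a, b) on (0.22, 0.97) = 0.97
D OR E = max(a, b) on (0.97, 0.23) = 0.97
E AND (D OR E) = min(a, b) on (0.23, 0.97) = 0.23
NOT (E AND (D OR E)) = 1 − 0.23 = 0.77
((D AND NOT F) OR (D OR NOT E)) AND NOT (E AND (D OR E)) = min(a, b) on (0.97, 0.77) = 0.77

0.77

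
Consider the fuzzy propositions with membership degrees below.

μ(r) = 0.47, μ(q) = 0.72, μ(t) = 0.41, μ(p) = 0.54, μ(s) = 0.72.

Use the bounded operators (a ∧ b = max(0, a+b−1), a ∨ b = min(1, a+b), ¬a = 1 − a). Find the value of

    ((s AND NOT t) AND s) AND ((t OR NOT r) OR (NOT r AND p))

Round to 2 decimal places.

NOT t = 1 − 0.41 = 0.59
s AND NOT t = max(0, a+b−1) on (0.72, 0.59) = 0.31
(s AND NOT t) AND s = max(0, a+b−1) on (0.31, 0.72) = 0.03
NOT r = 1 − 0.47 = 0.53
t OR NOT r = min(1, a+b) on (0.41, 0.53) = 0.94
NOT r = 1 − 0.47 = 0.53
NOT r AND p = max(0, a+b−1) on (0.53, 0.54) = 0.07
(t OR NOT r) OR (NOT r AND p) = min(1, a+b) on (0.94, 0.07) = 1.00
((s AND NOT t) AND s) AND ((t OR NOT r) OR (NOT r AND p)) = max(0, a+b−1) on (0.03, 1.00) = 0.03

0.03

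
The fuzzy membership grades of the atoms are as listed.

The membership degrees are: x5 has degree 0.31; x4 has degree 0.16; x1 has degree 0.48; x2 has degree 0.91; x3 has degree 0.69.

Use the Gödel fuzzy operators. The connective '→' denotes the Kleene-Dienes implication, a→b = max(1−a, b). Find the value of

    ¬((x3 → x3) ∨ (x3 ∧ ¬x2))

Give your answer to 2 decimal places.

0.31

x3 → x3  [Kleene-Dienes: max(1−a, b)] with a=0.69, b=0.69 → 0.69
¬x2 = 1 − 0.91 = 0.09
x3 ∧ ¬x2 = min(a, b) on (0.69, 0.09) = 0.09
(x3 → x3) ∨ (x3 ∧ ¬x2) = max(a, b) on (0.69, 0.09) = 0.69
¬((x3 → x3) ∨ (x3 ∧ ¬x2)) = 1 − 0.69 = 0.31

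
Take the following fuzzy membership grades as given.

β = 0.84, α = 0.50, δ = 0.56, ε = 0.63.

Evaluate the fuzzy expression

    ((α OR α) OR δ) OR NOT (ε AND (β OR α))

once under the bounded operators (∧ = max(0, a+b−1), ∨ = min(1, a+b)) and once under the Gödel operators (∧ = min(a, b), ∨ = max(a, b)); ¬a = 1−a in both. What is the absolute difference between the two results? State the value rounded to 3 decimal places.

Under bounded:
  α OR α = min(1, a+b) on (0.50, 0.50) = 1.00
  (α OR α) OR δ = min(1, a+b) on (1.00, 0.56) = 1.00
  β OR α = min(1, a+b) on (0.84, 0.50) = 1.00
  ε AND (β OR α) = max(0, a+b−1) on (0.63, 1.00) = 0.63
  NOT (ε AND (β OR α)) = 1 − 0.63 = 0.37
  ((α OR α) OR δ) OR NOT (ε AND (β OR α)) = min(1, a+b) on (1.00, 0.37) = 1.00
  → value = 1.0000
Under Gödel:
  α OR α = max(a, b) on (0.50, 0.50) = 0.50
  (α OR α) OR δ = max(a, b) on (0.50, 0.56) = 0.56
  β OR α = max(a, b) on (0.84, 0.50) = 0.84
  ε AND (β OR α) = min(a, b) on (0.63, 0.84) = 0.63
  NOT (ε AND (β OR α)) = 1 − 0.63 = 0.37
  ((α OR α) OR δ) OR NOT (ε AND (β OR α)) = max(a, b) on (0.56, 0.37) = 0.56
  → value = 0.5600
|1.0000 − 0.5600| = 0.440

0.440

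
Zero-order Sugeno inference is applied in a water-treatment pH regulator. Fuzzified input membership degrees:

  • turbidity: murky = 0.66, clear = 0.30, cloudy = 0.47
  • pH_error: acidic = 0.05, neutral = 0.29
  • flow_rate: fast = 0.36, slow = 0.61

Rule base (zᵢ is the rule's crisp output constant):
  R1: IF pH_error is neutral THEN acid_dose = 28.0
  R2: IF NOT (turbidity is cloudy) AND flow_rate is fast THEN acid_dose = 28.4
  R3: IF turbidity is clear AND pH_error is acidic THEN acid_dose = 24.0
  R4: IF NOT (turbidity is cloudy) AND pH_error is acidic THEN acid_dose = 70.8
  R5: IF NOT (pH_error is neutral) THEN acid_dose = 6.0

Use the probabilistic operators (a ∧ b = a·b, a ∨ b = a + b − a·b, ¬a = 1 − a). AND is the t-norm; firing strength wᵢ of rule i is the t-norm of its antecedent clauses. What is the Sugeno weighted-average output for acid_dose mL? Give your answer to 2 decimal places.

R1 (z=28.0): neutral=0.29 → w = 0.2900
R2 (z=28.4): ¬cloudy=1−0.47=0.53, fast=0.36; AND[a·b] → w = 0.1908
R3 (z=24.0): clear=0.30, acidic=0.05; AND[a·b] → w = 0.0150
R4 (z=70.8): ¬cloudy=1−0.47=0.53, acidic=0.05; AND[a·b] → w = 0.0265
R5 (z=6.0): ¬neutral=1−0.29=0.71 → w = 0.7100
Weighted average = (0.2900·28.0 + 0.1908·28.4 + 0.0150·24.0 + 0.0265·70.8 + 0.7100·6.0) / (0.2900 + 0.1908 + 0.0150 + 0.0265 + 0.7100)
  = 20.0349 / 1.2323 = 16.26

16.26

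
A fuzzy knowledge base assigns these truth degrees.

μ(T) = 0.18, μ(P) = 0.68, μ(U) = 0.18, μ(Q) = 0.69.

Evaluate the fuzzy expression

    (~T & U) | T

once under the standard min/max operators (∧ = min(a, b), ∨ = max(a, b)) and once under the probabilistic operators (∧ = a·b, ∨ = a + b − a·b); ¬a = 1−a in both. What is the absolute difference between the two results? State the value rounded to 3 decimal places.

Under standard min/max:
  ~T = 1 − 0.18 = 0.82
  ~T & U = min(a, b) on (0.82, 0.18) = 0.18
  (~T & U) | T = max(a, b) on (0.18, 0.18) = 0.18
  → value = 0.1800
Under probabilistic:
  ~T = 1 − 0.1800 = 0.8200
  ~T & U = a·b on (0.8200, 0.1800) = 0.1476
  (~T & U) | T = a + b − a·b on (0.1476, 0.1800) = 0.3010
  → value = 0.3010
|0.1800 − 0.3010| = 0.121

0.121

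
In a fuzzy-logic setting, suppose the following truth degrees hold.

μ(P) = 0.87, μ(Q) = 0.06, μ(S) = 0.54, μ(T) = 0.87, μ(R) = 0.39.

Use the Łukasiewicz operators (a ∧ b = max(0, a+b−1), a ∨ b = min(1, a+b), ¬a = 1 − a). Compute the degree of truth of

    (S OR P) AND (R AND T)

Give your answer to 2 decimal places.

0.26

S OR P = min(1, a+b) on (0.54, 0.87) = 1.00
R AND T = max(0, a+b−1) on (0.39, 0.87) = 0.26
(S OR P) AND (R AND T) = max(0, a+b−1) on (1.00, 0.26) = 0.26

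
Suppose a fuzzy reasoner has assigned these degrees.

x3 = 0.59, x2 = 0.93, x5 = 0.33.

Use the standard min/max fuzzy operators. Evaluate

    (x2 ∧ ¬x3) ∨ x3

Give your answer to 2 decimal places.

0.59

¬x3 = 1 − 0.59 = 0.41
x2 ∧ ¬x3 = min(a, b) on (0.93, 0.41) = 0.41
(x2 ∧ ¬x3) ∨ x3 = max(a, b) on (0.41, 0.59) = 0.59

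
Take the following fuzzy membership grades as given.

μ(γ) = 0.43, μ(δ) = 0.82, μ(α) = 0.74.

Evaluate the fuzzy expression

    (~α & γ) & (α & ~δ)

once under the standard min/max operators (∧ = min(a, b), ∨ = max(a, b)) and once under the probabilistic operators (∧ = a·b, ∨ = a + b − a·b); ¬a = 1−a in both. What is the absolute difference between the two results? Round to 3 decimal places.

0.165

Under standard min/max:
  ~α = 1 − 0.74 = 0.26
  ~α & γ = min(a, b) on (0.26, 0.43) = 0.26
  ~δ = 1 − 0.82 = 0.18
  α & ~δ = min(a, b) on (0.74, 0.18) = 0.18
  (~α & γ) & (α & ~δ) = min(a, b) on (0.26, 0.18) = 0.18
  → value = 0.1800
Under probabilistic:
  ~α = 1 − 0.7400 = 0.2600
  ~α & γ = a·b on (0.2600, 0.4300) = 0.1118
  ~δ = 1 − 0.8200 = 0.1800
  α & ~δ = a·b on (0.7400, 0.1800) = 0.1332
  (~α & γ) & (α & ~δ) = a·b on (0.1118, 0.1332) = 0.0149
  → value = 0.0149
|0.1800 − 0.0149| = 0.165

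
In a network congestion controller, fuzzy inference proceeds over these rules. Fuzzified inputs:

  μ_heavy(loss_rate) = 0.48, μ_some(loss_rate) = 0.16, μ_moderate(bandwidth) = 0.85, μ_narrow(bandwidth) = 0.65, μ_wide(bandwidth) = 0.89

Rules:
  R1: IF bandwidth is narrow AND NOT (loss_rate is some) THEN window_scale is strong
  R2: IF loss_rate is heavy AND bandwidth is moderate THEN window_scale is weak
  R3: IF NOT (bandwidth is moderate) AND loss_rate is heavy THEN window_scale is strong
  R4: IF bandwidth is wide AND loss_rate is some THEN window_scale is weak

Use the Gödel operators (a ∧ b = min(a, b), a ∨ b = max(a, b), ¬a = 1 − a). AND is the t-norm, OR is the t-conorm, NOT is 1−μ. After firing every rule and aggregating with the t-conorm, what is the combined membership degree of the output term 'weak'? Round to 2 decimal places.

0.48

R1: narrow=0.65, ¬some=1−0.16=0.84; AND[min(a, b)] → w = 0.65
R2: heavy=0.48, moderate=0.85; AND[min(a, b)] → w = 0.48
R3: ¬moderate=1−0.85=0.15, heavy=0.48; AND[min(a, b)] → w = 0.15
R4: wide=0.89, some=0.16; AND[min(a, b)] → w = 0.16
Rules with consequent 'weak': {R2, R4} → strengths 0.48, 0.16
Aggregate via t-conorm [max(a, b)]: 0.48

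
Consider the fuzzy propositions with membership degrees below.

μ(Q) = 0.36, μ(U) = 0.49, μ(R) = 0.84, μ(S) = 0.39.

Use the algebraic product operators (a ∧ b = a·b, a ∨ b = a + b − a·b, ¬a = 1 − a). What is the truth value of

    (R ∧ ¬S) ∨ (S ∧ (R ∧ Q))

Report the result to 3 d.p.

¬S = 1 − 0.3900 = 0.6100
R ∧ ¬S = a·b on (0.8400, 0.6100) = 0.5124
R ∧ Q = a·b on (0.8400, 0.3600) = 0.3024
S ∧ (R ∧ Q) = a·b on (0.3900, 0.3024) = 0.1179
(R ∧ ¬S) ∨ (S ∧ (R ∧ Q)) = a + b − a·b on (0.5124, 0.1179) = 0.5699

0.570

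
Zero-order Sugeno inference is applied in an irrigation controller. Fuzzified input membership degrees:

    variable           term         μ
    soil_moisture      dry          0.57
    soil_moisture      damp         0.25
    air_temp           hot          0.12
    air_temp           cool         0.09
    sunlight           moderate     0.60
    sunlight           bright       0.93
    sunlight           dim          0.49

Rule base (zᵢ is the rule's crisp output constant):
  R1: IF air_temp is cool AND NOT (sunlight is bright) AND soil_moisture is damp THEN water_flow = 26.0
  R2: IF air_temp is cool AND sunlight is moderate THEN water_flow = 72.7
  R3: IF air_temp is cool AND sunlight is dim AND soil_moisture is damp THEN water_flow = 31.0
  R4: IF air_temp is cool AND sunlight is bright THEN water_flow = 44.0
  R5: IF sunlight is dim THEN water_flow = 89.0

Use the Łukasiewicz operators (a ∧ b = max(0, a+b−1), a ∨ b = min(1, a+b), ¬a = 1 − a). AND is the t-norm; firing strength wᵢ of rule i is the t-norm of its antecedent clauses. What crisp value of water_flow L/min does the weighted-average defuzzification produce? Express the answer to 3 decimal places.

R1 (z=26.0): cool=0.09, ¬bright=1−0.93=0.07, damp=0.25; AND[max(0, a+b−1)] → w = 0.00
R2 (z=72.7): cool=0.09, moderate=0.60; AND[max(0, a+b−1)] → w = 0.00
R3 (z=31.0): cool=0.09, dim=0.49, damp=0.25; AND[max(0, a+b−1)] → w = 0.00
R4 (z=44.0): cool=0.09, bright=0.93; AND[max(0, a+b−1)] → w = 0.02
R5 (z=89.0): dim=0.49 → w = 0.49
Weighted average = (0.00·26.0 + 0.00·72.7 + 0.00·31.0 + 0.02·44.0 + 0.49·89.0) / (0.00 + 0.00 + 0.00 + 0.02 + 0.49)
  = 44.4900 / 0.5100 = 87.235

87.235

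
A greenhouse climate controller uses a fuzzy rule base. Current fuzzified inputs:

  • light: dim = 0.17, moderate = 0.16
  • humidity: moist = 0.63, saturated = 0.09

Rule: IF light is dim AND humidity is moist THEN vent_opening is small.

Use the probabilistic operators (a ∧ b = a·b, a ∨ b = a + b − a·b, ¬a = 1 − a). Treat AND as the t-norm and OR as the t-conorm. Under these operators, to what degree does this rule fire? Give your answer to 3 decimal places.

0.107

firing strength: dim=0.17, moist=0.63; AND[a·b] → w = 0.1071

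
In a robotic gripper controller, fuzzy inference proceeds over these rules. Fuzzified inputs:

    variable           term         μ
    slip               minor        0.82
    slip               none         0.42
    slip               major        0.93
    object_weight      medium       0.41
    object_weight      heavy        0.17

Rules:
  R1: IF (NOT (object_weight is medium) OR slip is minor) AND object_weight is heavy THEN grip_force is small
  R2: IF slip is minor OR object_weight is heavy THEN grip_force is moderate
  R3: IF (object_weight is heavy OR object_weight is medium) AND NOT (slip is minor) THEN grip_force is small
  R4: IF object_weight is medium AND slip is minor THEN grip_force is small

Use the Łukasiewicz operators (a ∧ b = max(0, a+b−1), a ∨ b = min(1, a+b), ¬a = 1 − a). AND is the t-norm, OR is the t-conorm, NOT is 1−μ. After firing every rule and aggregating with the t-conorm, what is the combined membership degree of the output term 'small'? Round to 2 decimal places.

R1: (¬medium=1−0.41=0.59 OR minor=0.82) = 1.00; AND[max(0, a+b−1)] with heavy=0.17 → w = 0.17
R2: minor=0.82, heavy=0.17; OR[min(1, a+b)] → w = 0.99
R3: (heavy=0.17 OR medium=0.41) = 0.58; AND[max(0, a+b−1)] with ¬minor=1−0.82=0.18 → w = 0.00
R4: medium=0.41, minor=0.82; AND[max(0, a+b−1)] → w = 0.23
Rules with consequent 'small': {R1, R3, R4} → strengths 0.17, 0.00, 0.23
Aggregate via t-conorm [min(1, a+b)]: 0.40

0.40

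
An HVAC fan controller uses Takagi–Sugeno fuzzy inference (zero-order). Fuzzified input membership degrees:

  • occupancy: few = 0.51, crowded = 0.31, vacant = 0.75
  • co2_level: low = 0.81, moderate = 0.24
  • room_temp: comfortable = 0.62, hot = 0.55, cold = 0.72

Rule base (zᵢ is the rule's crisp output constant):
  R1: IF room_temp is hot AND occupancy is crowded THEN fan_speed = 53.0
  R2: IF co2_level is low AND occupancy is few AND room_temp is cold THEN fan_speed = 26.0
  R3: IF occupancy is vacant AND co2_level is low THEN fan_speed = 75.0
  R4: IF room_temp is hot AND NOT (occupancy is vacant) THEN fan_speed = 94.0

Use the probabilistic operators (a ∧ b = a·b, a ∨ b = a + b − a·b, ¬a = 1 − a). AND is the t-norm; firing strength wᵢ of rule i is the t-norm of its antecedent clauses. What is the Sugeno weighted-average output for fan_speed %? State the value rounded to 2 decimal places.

62.05

R1 (z=53.0): hot=0.55, crowded=0.31; AND[a·b] → w = 0.1705
R2 (z=26.0): low=0.81, few=0.51, cold=0.72; AND[a·b] → w = 0.2974
R3 (z=75.0): vacant=0.75, low=0.81; AND[a·b] → w = 0.6075
R4 (z=94.0): hot=0.55, ¬vacant=1−0.75=0.25; AND[a·b] → w = 0.1375
Weighted average = (0.1705·53.0 + 0.2974·26.0 + 0.6075·75.0 + 0.1375·94.0) / (0.1705 + 0.2974 + 0.6075 + 0.1375)
  = 75.2572 / 1.2129 = 62.05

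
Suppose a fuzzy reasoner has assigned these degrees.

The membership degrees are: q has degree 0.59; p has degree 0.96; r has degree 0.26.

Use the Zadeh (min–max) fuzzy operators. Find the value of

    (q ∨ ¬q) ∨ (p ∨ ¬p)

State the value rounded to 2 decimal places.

¬q = 1 − 0.59 = 0.41
q ∨ ¬q = max(a, b) on (0.59, 0.41) = 0.59
¬p = 1 − 0.96 = 0.04
p ∨ ¬p = max(a, b) on (0.96, 0.04) = 0.96
(q ∨ ¬q) ∨ (p ∨ ¬p) = max(a, b) on (0.59, 0.96) = 0.96

0.96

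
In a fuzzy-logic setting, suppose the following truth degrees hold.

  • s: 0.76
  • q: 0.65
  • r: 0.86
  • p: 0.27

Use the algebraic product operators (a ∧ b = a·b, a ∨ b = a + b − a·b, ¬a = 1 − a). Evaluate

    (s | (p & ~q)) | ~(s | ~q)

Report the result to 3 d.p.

0.817

~q = 1 − 0.6500 = 0.3500
p & ~q = a·b on (0.2700, 0.3500) = 0.0945
s | (p & ~q) = a + b − a·b on (0.7600, 0.0945) = 0.7827
~q = 1 − 0.6500 = 0.3500
s | ~q = a + b − a·b on (0.7600, 0.3500) = 0.8440
~(s | ~q) = 1 − 0.8440 = 0.1560
(s | (p & ~q)) | ~(s | ~q) = a + b − a·b on (0.7827, 0.1560) = 0.8166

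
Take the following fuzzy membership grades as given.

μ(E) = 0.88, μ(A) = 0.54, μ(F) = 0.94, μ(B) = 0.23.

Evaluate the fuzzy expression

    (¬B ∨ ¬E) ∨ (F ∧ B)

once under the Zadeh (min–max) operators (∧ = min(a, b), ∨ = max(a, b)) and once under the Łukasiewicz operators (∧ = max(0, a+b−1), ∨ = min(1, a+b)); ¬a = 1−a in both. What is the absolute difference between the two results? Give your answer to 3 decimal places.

Under Zadeh (min–max):
  ¬B = 1 − 0.23 = 0.77
  ¬E = 1 − 0.88 = 0.12
  ¬B ∨ ¬E = max(a, b) on (0.77, 0.12) = 0.77
  F ∧ B = min(a, b) on (0.94, 0.23) = 0.23
  (¬B ∨ ¬E) ∨ (F ∧ B) = max(a, b) on (0.77, 0.23) = 0.77
  → value = 0.7700
Under Łukasiewicz:
  ¬B = 1 − 0.23 = 0.77
  ¬E = 1 − 0.88 = 0.12
  ¬B ∨ ¬E = min(1, a+b) on (0.77, 0.12) = 0.89
  F ∧ B = max(0, a+b−1) on (0.94, 0.23) = 0.17
  (¬B ∨ ¬E) ∨ (F ∧ B) = min(1, a+b) on (0.89, 0.17) = 1.00
  → value = 1.0000
|0.7700 − 1.0000| = 0.230

0.230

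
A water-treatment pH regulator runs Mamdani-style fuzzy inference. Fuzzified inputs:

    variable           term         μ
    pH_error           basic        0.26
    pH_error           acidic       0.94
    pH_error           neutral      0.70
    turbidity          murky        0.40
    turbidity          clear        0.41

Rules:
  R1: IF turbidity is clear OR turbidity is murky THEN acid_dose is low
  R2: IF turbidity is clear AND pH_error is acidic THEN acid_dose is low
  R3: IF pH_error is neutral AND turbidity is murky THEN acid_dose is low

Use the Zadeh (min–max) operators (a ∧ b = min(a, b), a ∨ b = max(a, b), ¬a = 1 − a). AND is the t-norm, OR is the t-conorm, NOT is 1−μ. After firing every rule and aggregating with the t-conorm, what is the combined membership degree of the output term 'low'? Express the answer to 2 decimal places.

0.41

R1: clear=0.41, murky=0.40; OR[max(a, b)] → w = 0.41
R2: clear=0.41, acidic=0.94; AND[min(a, b)] → w = 0.41
R3: neutral=0.70, murky=0.40; AND[min(a, b)] → w = 0.40
Rules with consequent 'low': {R1, R2, R3} → strengths 0.41, 0.41, 0.40
Aggregate via t-conorm [max(a, b)]: 0.41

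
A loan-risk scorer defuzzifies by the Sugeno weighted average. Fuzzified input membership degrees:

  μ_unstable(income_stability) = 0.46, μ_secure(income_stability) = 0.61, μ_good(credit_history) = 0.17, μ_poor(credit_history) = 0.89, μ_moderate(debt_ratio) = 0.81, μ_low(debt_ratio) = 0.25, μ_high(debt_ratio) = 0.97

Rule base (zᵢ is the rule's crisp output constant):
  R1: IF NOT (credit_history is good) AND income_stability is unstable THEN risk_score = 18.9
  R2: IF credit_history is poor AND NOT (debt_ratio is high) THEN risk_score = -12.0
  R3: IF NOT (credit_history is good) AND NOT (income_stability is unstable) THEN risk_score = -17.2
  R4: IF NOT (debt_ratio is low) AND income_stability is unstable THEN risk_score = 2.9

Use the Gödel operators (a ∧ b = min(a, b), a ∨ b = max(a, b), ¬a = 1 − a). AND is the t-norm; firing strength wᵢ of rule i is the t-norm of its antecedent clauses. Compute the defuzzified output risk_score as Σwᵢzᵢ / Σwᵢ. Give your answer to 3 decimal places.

R1 (z=18.9): ¬good=1−0.17=0.83, unstable=0.46; AND[min(a, b)] → w = 0.46
R2 (z=-12.0): poor=0.89, ¬high=1−0.97=0.03; AND[min(a, b)] → w = 0.03
R3 (z=-17.2): ¬good=1−0.17=0.83, ¬unstable=1−0.46=0.54; AND[min(a, b)] → w = 0.54
R4 (z=2.9): ¬low=1−0.25=0.75, unstable=0.46; AND[min(a, b)] → w = 0.46
Weighted average = (0.46·18.9 + 0.03·-12.0 + 0.54·-17.2 + 0.46·2.9) / (0.46 + 0.03 + 0.54 + 0.46)
  = 0.3800 / 1.4900 = 0.255

0.255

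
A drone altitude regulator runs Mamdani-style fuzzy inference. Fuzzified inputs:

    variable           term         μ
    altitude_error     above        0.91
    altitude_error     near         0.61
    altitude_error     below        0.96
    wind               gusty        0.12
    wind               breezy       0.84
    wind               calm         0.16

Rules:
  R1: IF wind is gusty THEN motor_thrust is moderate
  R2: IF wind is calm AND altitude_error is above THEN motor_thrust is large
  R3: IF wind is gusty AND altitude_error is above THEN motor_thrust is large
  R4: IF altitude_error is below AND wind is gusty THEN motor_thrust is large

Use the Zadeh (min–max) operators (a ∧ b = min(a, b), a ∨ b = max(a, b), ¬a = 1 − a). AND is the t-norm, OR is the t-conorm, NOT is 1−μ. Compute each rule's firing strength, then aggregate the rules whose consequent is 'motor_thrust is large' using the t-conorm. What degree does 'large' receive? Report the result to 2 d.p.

0.16

R1: gusty=0.12 → w = 0.12
R2: calm=0.16, above=0.91; AND[min(a, b)] → w = 0.16
R3: gusty=0.12, above=0.91; AND[min(a, b)] → w = 0.12
R4: below=0.96, gusty=0.12; AND[min(a, b)] → w = 0.12
Rules with consequent 'large': {R2, R3, R4} → strengths 0.16, 0.12, 0.12
Aggregate via t-conorm [max(a, b)]: 0.16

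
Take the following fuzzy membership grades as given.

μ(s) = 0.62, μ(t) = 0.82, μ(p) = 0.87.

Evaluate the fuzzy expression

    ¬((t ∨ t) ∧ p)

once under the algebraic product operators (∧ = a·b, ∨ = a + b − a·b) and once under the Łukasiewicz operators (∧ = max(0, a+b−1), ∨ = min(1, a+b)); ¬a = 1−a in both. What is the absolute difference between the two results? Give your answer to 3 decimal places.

Under algebraic product:
  t ∨ t = a + b − a·b on (0.8200, 0.8200) = 0.9676
  (t ∨ t) ∧ p = a·b on (0.9676, 0.8700) = 0.8418
  ¬((t ∨ t) ∧ p) = 1 − 0.8418 = 0.1582
  → value = 0.1582
Under Łukasiewicz:
  t ∨ t = min(1, a+b) on (0.82, 0.82) = 1.00
  (t ∨ t) ∧ p = max(0, a+b−1) on (1.00, 0.87) = 0.87
  ¬((t ∨ t) ∧ p) = 1 − 0.87 = 0.13
  → value = 0.1300
|0.1582 − 0.1300| = 0.028

0.028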